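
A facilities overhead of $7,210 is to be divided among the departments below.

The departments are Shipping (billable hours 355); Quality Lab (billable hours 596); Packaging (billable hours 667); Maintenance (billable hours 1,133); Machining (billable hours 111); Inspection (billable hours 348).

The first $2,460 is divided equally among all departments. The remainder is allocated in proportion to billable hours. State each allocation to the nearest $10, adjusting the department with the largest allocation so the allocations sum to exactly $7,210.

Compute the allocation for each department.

Equal tier: $2,460 ÷ 6 = $410 apiece.
Remainder $4,750 by billable hours (total 3,210): Shipping 525.31 → $530; Quality Lab 881.93 → $880; Packaging 986.99 → $990; Maintenance 1,676.56 → $1,680; Machining 164.25 → $160; Inspection 514.95 → $510.
Totals: Shipping $410 + $530 = $940; Quality Lab $410 + $880 = $1,290; Packaging $410 + $990 = $1,400; Maintenance $410 + $1,680 = $2,090; Machining $410 + $160 = $570; Inspection $410 + $510 = $920.

Shipping: $940 · Quality Lab: $1,290 · Packaging: $1,400 · Maintenance: $2,090 · Machining: $570 · Inspection: $920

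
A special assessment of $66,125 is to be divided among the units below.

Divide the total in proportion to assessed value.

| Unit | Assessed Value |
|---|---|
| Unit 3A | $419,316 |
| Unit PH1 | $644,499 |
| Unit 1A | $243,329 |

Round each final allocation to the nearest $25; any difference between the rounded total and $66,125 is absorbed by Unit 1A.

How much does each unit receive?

Unit 3A: $21,200; Unit PH1: $32,600; Unit 1A: $12,325

Assessed value total: 1,307,144.
Pro-rata amounts: Unit 3A 419,316/1,307,144 × $66,125 = 21,212.10; Unit PH1 644,499/1,307,144 × $66,125 = 32,603.52; Unit 1A 243,329/1,307,144 × $66,125 = 12,309.38.
At nearest $25: Unit 3A $21,200; Unit PH1 $32,600; Unit 1A $12,300. Sum = $66,100.
Difference $66,125 − $66,100 = +$25 applied to Unit 1A: Unit 1A becomes $12,325.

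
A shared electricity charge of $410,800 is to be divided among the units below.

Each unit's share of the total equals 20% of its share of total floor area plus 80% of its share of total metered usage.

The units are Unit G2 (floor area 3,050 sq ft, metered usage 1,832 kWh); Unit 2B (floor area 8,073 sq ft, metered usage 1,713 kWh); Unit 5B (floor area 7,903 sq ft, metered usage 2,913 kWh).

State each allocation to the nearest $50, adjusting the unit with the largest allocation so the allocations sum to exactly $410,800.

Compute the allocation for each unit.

Floor area total 19,026; metered usage total 6,458.
Blended shares (20% floor area + 80% metered usage): Unit G2 0.2590; Unit 2B 0.2971; Unit 5B 0.4439.
Unrounded shares: Unit G2 106,399.14; Unit 2B 122,034.19; Unit 5B 182,366.67.
After rounding ($50): Unit G2 $106,400; Unit 2B $122,050; Unit 5B $182,350. Sum = $410,800.
Rounded total matches; no reconciliation needed.

Unit G2: $106,400 · Unit 2B: $122,050 · Unit 5B: $182,350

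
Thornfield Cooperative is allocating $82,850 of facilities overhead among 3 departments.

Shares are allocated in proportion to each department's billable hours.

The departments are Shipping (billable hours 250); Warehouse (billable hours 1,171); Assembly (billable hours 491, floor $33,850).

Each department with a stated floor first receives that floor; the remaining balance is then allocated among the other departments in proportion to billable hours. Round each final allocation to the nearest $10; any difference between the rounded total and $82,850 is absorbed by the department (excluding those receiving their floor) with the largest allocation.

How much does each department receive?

Shipping: $8,620 | Warehouse: $40,380 | Assembly: $33,850

Guaranteed amounts: Assembly $33,850. Remaining pool $49,000.
Remaining pool split over remaining billable hours 1,421: Shipping 8,620.69 → $8,620; Warehouse 40,379.31 → $40,380.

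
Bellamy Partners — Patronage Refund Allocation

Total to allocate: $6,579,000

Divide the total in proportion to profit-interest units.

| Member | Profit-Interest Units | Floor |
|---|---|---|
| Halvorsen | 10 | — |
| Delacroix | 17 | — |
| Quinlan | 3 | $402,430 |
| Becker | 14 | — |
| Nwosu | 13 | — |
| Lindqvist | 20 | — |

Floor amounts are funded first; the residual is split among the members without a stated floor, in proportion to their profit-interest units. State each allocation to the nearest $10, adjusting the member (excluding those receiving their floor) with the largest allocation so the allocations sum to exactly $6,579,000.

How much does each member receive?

Guaranteed amounts: Quinlan $402,430. Remaining pool $6,176,570.
Remaining pool split over remaining profit-interest units 74: Halvorsen 834,671.62 → $834,670; Delacroix 1,418,941.76 → $1,418,940; Becker 1,168,540.27 → $1,168,540; Nwosu 1,085,073.11 → $1,085,070; Lindqvist 1,669,343.24 → $1,669,340.
Rounding difference +$10 applied to Lindqvist → $1,669,350.

Halvorsen: $834,670 · Delacroix: $1,418,940 · Quinlan: $402,430 · Becker: $1,168,540 · Nwosu: $1,085,070 · Lindqvist: $1,669,350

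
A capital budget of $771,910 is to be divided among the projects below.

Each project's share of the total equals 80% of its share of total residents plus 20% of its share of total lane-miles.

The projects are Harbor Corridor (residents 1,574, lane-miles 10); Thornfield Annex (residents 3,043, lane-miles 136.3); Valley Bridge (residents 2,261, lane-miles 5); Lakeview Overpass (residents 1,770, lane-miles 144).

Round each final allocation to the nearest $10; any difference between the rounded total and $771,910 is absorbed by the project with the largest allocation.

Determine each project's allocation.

Residents total 8,648; lane-miles total 295.3.
Composite weights (80% residents + 20% lane-miles): Harbor Corridor 0.1524; Thornfield Annex 0.3738; Valley Bridge 0.2125; Lakeview Overpass 0.2613.
Raw shares: Harbor Corridor 117,622.64; Thornfield Annex 288,548.85; Valley Bridge 164,065.28; Lakeview Overpass 201,673.23.
After rounding ($10): Harbor Corridor $117,620; Thornfield Annex $288,550; Valley Bridge $164,070; Lakeview Overpass $201,670. Sum = $771,910.
No rounding difference to absorb.

Harbor Corridor: $117,620; Thornfield Annex: $288,550; Valley Bridge: $164,070; Lakeview Overpass: $201,670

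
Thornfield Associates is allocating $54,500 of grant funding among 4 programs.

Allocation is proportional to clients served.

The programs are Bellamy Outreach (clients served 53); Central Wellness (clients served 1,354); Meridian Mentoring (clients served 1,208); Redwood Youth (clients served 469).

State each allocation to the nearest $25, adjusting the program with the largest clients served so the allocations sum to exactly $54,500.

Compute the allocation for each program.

Total clients served = 53 + 1,354 + 1,208 + 469 = 3,084.
Proportional shares: Bellamy Outreach 936.61; Central Wellness 23,927.69; Meridian Mentoring 21,347.60; Redwood Youth 8,288.10.
Rounded to nearest $25: Bellamy Outreach $925; Central Wellness $23,925; Meridian Mentoring $21,350; Redwood Youth $8,300. Sum = $54,500.
Sum already equals the total — no adjustment.

Bellamy Outreach: $925 · Central Wellness: $23,925 · Meridian Mentoring: $21,350 · Redwood Youth: $8,300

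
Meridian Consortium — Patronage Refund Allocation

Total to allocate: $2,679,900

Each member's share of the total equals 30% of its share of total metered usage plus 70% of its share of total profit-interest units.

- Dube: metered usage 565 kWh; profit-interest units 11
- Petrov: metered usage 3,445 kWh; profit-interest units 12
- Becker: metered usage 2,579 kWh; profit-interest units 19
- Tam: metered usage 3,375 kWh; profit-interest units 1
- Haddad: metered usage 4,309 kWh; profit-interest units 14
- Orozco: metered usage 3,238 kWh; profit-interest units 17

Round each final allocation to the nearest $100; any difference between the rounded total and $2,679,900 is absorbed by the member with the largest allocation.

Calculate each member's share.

Totals — metered usage 17,511, profit-interest units 74.
Blended shares (30% metered usage + 70% profit-interest units): Dube 0.1137; Petrov 0.1725; Becker 0.2239; Tam 0.0673; Haddad 0.2063; Orozco 0.2163.
Unrounded shares: Dube 304,794.90; Petrov 462,372.68; Becker 600,065.48; Tam 180,304.36; Haddad 552,741.71; Orozco 579,620.87.
At nearest $100: Dube $304,800; Petrov $462,400; Becker $600,100; Tam $180,300; Haddad $552,700; Orozco $579,600. Sum = $2,679,900.
Rounded total matches; no reconciliation needed.

Dube: $304,800 · Petrov: $462,400 · Becker: $600,100 · Tam: $180,300 · Haddad: $552,700 · Orozco: $579,600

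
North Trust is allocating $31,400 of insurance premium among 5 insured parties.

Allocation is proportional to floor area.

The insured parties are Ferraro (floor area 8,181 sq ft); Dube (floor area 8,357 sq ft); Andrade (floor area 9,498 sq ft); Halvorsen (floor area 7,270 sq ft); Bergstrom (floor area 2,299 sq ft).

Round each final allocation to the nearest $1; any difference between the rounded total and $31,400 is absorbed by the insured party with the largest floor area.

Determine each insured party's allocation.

Ferraro: $7,215; Dube: $7,370; Andrade: $8,377; Halvorsen: $6,411; Bergstrom: $2,027

Floor area total: 35,605.
Proportional shares: Ferraro 8,181/35,605 × $31,400 = 7,214.81; Dube 8,357/35,605 × $31,400 = 7,370.03; Andrade 9,498/35,605 × $31,400 = 8,376.27; Halvorsen 7,270/35,605 × $31,400 = 6,411.40; Bergstrom 2,299/35,605 × $31,400 = 2,027.48.
Rounded to nearest $1: Ferraro $7,215; Dube $7,370; Andrade $8,376; Halvorsen $6,411; Bergstrom $2,027. Sum = $31,399.
Difference $31,400 − $31,399 = +$1 applied to largest floor area (Andrade): Andrade becomes $8,377.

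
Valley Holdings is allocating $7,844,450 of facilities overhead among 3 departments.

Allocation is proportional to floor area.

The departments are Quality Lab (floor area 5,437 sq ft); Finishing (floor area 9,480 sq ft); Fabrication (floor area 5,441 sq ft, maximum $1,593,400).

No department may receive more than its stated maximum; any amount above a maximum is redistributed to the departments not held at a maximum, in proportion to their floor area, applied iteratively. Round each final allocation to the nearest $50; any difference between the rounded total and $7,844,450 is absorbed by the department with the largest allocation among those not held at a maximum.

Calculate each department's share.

Total floor area = 20,358.
Proportional shares (ignoring caps): Quality Lab 2,095,013.00; Finishing 3,652,882.70; Fabrication 2,096,554.30.
Held at cap: Fabrication ($1,593,400); remaining pool $6,251,050 reallocated over remaining floor area 14,917.
Shares after redistribution: Quality Lab 2,278,404.43 → $2,278,400; Finishing 3,972,645.57 → $3,972,650.

Quality Lab: $2,278,400; Finishing: $3,972,650; Fabrication: $1,593,400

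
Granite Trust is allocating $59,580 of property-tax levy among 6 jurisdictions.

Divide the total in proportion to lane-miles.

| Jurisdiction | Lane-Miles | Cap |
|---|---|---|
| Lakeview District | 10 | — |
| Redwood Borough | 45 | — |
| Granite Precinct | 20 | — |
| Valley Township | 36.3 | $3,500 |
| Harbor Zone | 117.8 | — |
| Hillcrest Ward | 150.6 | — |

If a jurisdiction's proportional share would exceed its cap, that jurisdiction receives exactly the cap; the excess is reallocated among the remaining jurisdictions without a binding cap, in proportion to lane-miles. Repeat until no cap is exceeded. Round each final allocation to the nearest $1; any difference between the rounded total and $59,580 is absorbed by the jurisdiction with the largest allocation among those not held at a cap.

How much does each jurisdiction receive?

Lakeview District: $1,633 · Redwood Borough: $7,349 · Granite Precinct: $3,266 · Valley Township: $3,500 · Harbor Zone: $19,238 · Hillcrest Ward: $24,594

Lane-miles total: 379.7.
Proportional shares (ignoring caps): Lakeview District 1,569.13; Redwood Borough 7,061.10; Granite Precinct 3,138.27; Valley Township 5,695.95; Harbor Zone 18,484.39; Hillcrest Ward 23,631.15.
Held at cap: Valley Township ($3,500); residual $56,080 reallocated over remaining lane-miles 343.4.
Shares after redistribution: Lakeview District 1,633.08 → $1,633; Redwood Borough 7,348.86 → $7,349; Granite Precinct 3,266.16 → $3,266; Harbor Zone 19,237.69 → $19,238; Hillcrest Ward 24,594.20 → $24,594.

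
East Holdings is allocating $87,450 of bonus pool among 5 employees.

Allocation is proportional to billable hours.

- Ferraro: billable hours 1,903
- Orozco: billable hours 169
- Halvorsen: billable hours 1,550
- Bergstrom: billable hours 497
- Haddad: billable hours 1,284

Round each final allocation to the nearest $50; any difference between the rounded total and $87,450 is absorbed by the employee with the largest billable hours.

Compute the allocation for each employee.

Ferraro: $30,750 · Orozco: $2,750 · Halvorsen: $25,100 · Bergstrom: $8,050 · Haddad: $20,800

Billable hours total: 5,403.
Unrounded shares: Ferraro 1,903/5,403 × $87,450 = 30,800.92; Orozco 169/5,403 × $87,450 = 2,735.34; Halvorsen 1,550/5,403 × $87,450 = 25,087.45; Bergstrom 497/5,403 × $87,450 = 8,044.17; Haddad 1,284/5,403 × $87,450 = 20,782.12.
At nearest $50: Ferraro $30,800; Orozco $2,750; Halvorsen $25,100; Bergstrom $8,050; Haddad $20,800. Sum = $87,500.
Difference $87,450 − $87,500 = −$50 applied to largest billable hours (Ferraro): Ferraro becomes $30,750.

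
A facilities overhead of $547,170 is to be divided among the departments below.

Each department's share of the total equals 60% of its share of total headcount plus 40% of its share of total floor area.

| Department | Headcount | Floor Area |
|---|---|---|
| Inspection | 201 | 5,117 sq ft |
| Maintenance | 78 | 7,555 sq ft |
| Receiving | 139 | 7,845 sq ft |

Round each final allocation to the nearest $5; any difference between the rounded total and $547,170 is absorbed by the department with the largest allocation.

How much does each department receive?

Totals — headcount 418, floor area 20,517.
Composite weights (60% headcount + 40% floor area): Inspection 0.3883; Maintenance 0.2593; Receiving 0.3525.
Proportional shares: Inspection 212,454.03; Maintenance 141,856.13; Receiving 192,859.84.
Rounded to nearest $5: Inspection $212,455; Maintenance $141,855; Receiving $192,860. Sum = $547,170.
Rounded total matches; no reconciliation needed.

Inspection: $212,455 | Maintenance: $141,855 | Receiving: $192,860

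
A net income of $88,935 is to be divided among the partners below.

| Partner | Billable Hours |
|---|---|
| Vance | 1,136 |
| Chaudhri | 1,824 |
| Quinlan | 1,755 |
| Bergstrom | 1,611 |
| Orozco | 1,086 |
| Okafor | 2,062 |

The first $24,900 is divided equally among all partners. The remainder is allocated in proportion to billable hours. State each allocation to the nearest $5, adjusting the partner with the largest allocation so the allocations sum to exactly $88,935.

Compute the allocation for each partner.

Vance: $11,830 | Chaudhri: $16,480 | Quinlan: $16,010 | Bergstrom: $15,040 | Orozco: $11,490 | Okafor: $18,085

Equal tier: $24,900 ÷ 6 = $4,150 apiece.
Remainder $64,035 by billable hours (total 9,474): Vance 7,678.25 → $7,680; Chaudhri 12,328.46 → $12,330; Quinlan 11,862.09 → $11,860; Bergstrom 10,888.79 → $10,890; Orozco 7,340.30 → $7,340; Okafor 13,937.11 → $13,935.
Totals: Vance $4,150 + $7,680 = $11,830; Chaudhri $4,150 + $12,330 = $16,480; Quinlan $4,150 + $11,860 = $16,010; Bergstrom $4,150 + $10,890 = $15,040; Orozco $4,150 + $7,340 = $11,490; Okafor $4,150 + $13,935 = $18,085.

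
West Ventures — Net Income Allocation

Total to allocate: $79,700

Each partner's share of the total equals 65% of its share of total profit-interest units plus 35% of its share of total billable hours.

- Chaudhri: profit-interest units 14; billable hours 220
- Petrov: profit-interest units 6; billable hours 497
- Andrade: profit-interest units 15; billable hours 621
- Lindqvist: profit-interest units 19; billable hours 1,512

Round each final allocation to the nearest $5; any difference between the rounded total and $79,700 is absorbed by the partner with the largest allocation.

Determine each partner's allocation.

Chaudhri: $15,585 · Petrov: $10,620 · Andrade: $20,470 · Lindqvist: $33,025

Totals — profit-interest units 54, billable hours 2,850.
Composite weights (65% profit-interest units + 35% billable hours): Chaudhri 0.1955; Petrov 0.1333; Andrade 0.2568; Lindqvist 0.4144.
Unrounded shares: Chaudhri 15,584.22; Petrov 10,620.61; Andrade 20,468.45; Lindqvist 33,026.72.
At nearest $5: Chaudhri $15,585; Petrov $10,620; Andrade $20,470; Lindqvist $33,025. Sum = $79,700.
Rounded total matches; no reconciliation needed.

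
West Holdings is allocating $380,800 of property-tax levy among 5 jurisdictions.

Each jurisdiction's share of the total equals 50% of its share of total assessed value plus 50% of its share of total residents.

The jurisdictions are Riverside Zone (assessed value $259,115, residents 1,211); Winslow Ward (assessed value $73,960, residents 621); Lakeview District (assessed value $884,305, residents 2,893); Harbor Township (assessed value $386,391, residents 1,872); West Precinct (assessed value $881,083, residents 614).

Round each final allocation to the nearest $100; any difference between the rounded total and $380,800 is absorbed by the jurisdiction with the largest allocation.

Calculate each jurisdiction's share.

Assessed value total 2,484,854; residents total 7,211.
Composite weights (50% assessed value + 50% residents): Riverside Zone 0.1361; Winslow Ward 0.0579; Lakeview District 0.3785; Harbor Township 0.2076; West Precinct 0.2199.
Proportional shares: Riverside Zone 51,829.86; Winslow Ward 22,064.08; Lakeview District 144,146.26; Harbor Township 79,035.39; West Precinct 83,724.42.
At nearest $100: Riverside Zone $51,800; Winslow Ward $22,100; Lakeview District $144,100; Harbor Township $79,000; West Precinct $83,700. Sum = $380,700.
Difference $380,800 − $380,700 = +$100 applied to largest allocation (Lakeview District): Lakeview District becomes $144,200.

Riverside Zone: $51,800 · Winslow Ward: $22,100 · Lakeview District: $144,200 · Harbor Township: $79,000 · West Precinct: $83,700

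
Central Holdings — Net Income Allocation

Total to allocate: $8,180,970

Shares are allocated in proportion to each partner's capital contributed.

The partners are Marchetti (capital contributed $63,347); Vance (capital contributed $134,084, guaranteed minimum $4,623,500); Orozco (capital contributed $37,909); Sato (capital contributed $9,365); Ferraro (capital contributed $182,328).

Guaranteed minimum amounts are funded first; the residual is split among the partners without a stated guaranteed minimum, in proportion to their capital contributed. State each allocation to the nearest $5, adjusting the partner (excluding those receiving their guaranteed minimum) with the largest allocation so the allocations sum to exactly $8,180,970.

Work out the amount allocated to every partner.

Marchetti: $769,265 | Vance: $4,623,500 | Orozco: $460,355 | Sato: $113,725 | Ferraro: $2,214,125

Minimums first: Vance $4,623,500. Residual $3,557,470.
Residual split over remaining capital contributed 292,949: Marchetti 769,263.77 → $769,265; Orozco 460,353.61 → $460,355; Sato 113,725.28 → $113,725; Ferraro 2,214,127.34 → $2,214,125.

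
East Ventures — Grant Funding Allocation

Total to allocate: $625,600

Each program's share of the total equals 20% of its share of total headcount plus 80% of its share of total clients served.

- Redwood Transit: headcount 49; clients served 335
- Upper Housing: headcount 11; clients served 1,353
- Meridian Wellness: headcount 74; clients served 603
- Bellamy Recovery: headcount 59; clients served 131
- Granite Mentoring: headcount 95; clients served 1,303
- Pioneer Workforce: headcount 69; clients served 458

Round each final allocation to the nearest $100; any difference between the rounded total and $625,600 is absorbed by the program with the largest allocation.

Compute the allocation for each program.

Redwood Transit: $57,300; Upper Housing: $165,700; Meridian Wellness: $98,100; Bellamy Recovery: $36,400; Granite Mentoring: $189,100; Pioneer Workforce: $79,000

Totals — headcount 357, clients served 4,183.
Combined weights (20% headcount + 80% clients served): Redwood Transit 0.0915; Upper Housing 0.2649; Meridian Wellness 0.1568; Bellamy Recovery 0.0581; Granite Mentoring 0.3024; Pioneer Workforce 0.1262.
Pro-rata amounts: Redwood Transit 57,254.81; Upper Housing 165,736.53; Meridian Wellness 98,081.89; Bellamy Recovery 36,351.75; Granite Mentoring 189,194.22; Pioneer Workforce 78,980.81.
Rounded to nearest $100: Redwood Transit $57,300; Upper Housing $165,700; Meridian Wellness $98,100; Bellamy Recovery $36,400; Granite Mentoring $189,200; Pioneer Workforce $79,000. Sum = $625,700.
Difference $625,600 − $625,700 = −$100 applied to largest allocation (Granite Mentoring): Granite Mentoring becomes $189,100.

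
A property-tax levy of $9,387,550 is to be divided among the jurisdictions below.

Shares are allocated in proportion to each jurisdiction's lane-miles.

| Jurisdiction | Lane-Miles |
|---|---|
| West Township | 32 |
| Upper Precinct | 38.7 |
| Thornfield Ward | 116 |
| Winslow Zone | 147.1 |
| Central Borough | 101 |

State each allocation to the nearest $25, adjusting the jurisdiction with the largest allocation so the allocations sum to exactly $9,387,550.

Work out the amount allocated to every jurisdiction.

Lane-miles total: 434.8.
Raw shares: West Township 32/434.8 × $9,387,550 = 690,896.04; Upper Precinct 38.7/434.8 × $9,387,550 = 835,552.40; Thornfield Ward 116/434.8 × $9,387,550 = 2,504,498.16; Winslow Zone 147.1/434.8 × $9,387,550 = 3,175,962.75; Central Borough 101/434.8 × $9,387,550 = 2,180,640.64.
At nearest $25: West Township $690,900; Upper Precinct $835,550; Thornfield Ward $2,504,500; Winslow Zone $3,175,975; Central Borough $2,180,650. Sum = $9,387,575.
Difference $9,387,550 − $9,387,575 = −$25 applied to largest allocation (Winslow Zone): Winslow Zone becomes $3,175,950.

West Township: $690,900 · Upper Precinct: $835,550 · Thornfield Ward: $2,504,500 · Winslow Zone: $3,175,950 · Central Borough: $2,180,650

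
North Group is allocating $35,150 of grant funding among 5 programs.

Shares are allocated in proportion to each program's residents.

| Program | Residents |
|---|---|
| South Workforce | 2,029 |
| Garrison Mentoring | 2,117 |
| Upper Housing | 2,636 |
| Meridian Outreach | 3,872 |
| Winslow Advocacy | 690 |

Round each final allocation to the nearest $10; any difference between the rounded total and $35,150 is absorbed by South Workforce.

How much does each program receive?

Combined residents = 11,344.
Raw shares: South Workforce 2,029/11,344 × $35,150 = 6,286.97; Garrison Mentoring 2,117/11,344 × $35,150 = 6,559.64; Upper Housing 2,636/11,344 × $35,150 = 8,167.79; Meridian Outreach 3,872/11,344 × $35,150 = 11,997.60; Winslow Advocacy 690/11,344 × $35,150 = 2,138.00.
After rounding ($10): South Workforce $6,290; Garrison Mentoring $6,560; Upper Housing $8,170; Meridian Outreach $12,000; Winslow Advocacy $2,140. Sum = $35,160.
Difference $35,150 − $35,160 = −$10 applied to South Workforce: South Workforce becomes $6,280.

South Workforce: $6,280 | Garrison Mentoring: $6,560 | Upper Housing: $8,170 | Meridian Outreach: $12,000 | Winslow Advocacy: $2,140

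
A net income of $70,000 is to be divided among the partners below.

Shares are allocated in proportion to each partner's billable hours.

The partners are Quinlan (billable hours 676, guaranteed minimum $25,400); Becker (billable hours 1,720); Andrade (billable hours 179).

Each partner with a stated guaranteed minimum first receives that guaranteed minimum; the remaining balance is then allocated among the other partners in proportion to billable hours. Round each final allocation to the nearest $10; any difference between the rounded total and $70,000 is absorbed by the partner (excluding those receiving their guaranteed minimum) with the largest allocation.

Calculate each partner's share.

Fund the minimums — Quinlan $25,400. Balance $44,600.
Balance split over remaining billable hours 1,899: Becker 40,396.00 → $40,400; Andrade 4,204.00 → $4,200.

Quinlan: $25,400 | Becker: $40,400 | Andrade: $4,200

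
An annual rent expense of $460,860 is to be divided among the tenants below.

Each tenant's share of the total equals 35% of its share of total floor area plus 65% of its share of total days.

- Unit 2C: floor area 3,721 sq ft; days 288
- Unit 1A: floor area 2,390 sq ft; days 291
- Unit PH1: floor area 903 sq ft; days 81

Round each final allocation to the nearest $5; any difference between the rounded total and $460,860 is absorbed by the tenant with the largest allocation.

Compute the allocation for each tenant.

Unit 2C: $216,290 · Unit 1A: $187,040 · Unit PH1: $57,530

Floor area total 7,014; days total 660.
Blended shares (35% floor area + 65% days): Unit 2C 0.4693; Unit 1A 0.4059; Unit PH1 0.1248.
Pro-rata amounts: Unit 2C 216,288.51; Unit 1A 187,041.13; Unit PH1 57,530.36.
After rounding ($5): Unit 2C $216,290; Unit 1A $187,040; Unit PH1 $57,530. Sum = $460,860.
Rounded total matches; no reconciliation needed.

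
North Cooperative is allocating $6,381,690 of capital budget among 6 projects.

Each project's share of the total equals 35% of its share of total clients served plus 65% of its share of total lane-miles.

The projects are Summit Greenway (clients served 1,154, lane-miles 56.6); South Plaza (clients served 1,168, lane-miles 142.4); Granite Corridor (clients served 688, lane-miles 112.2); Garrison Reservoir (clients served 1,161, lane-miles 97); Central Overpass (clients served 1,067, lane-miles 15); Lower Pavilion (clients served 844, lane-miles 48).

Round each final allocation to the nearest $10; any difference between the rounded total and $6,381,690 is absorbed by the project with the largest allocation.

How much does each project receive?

Summit Greenway: $922,070 · South Plaza: $1,682,530 · Granite Corridor: $1,240,390 · Garrison Reservoir: $1,280,290 · Central Overpass: $523,900 · Lower Pavilion: $732,510

Clients served total 6,082; lane-miles total 471.2.
Blended shares (35% clients served + 65% lane-miles): Summit Greenway 0.1445; South Plaza 0.2636; Granite Corridor 0.1944; Garrison Reservoir 0.2006; Central Overpass 0.0821; Lower Pavilion 0.1148.
Pro-rata amounts: Summit Greenway 922,066.94; South Plaza 1,682,528.53; Granite Corridor 1,240,391.74; Garrison Reservoir 1,280,289.57; Central Overpass 523,900.69; Lower Pavilion 732,512.53.
After rounding ($10): Summit Greenway $922,070; South Plaza $1,682,530; Granite Corridor $1,240,390; Garrison Reservoir $1,280,290; Central Overpass $523,900; Lower Pavilion $732,510. Sum = $6,381,690.
Sum already equals the total — no adjustment.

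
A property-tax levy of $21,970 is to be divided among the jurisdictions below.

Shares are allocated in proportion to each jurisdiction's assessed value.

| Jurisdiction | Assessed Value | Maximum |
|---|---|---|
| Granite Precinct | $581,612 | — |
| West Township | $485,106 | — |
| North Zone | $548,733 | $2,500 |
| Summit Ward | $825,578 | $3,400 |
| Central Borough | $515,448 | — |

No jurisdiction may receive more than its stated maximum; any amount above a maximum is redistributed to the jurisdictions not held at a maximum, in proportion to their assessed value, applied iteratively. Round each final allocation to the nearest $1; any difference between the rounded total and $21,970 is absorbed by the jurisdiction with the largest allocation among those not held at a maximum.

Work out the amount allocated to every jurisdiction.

Combined assessed value = 2,956,477.
Unconstrained shares: Granite Precinct 4,322.04; West Township 3,604.89; North Zone 4,077.71; Summit Ward 6,134.99; Central Borough 3,830.37.
Held at cap: North Zone ($2,500), Summit Ward ($3,400); balance $16,070 reallocated over remaining assessed value 1,582,166.
Shares after redistribution: Granite Precinct 5,907.41 → $5,907; West Township 4,927.20 → $4,927; Central Borough 5,235.39 → $5,235.
Rounding difference +$1 applied to Granite Precinct → $5,908.

Granite Precinct: $5,908 · West Township: $4,927 · North Zone: $2,500 · Summit Ward: $3,400 · Central Borough: $5,235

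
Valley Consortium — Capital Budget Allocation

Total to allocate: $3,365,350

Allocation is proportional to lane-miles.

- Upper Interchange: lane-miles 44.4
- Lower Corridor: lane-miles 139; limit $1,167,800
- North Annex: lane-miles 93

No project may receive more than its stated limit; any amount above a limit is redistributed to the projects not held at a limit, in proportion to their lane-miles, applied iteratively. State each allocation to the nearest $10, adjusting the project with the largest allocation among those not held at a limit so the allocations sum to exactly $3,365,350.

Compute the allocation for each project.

Upper Interchange: $710,130; Lower Corridor: $1,167,800; North Annex: $1,487,420

Total lane-miles = 276.4.
Proportional shares (ignoring caps): Upper Interchange 540,598.91; Lower Corridor 1,692,415.52; North Annex 1,132,335.56.
Cap binds for Lower Corridor ($1,167,800); balance $2,197,550 reallocated over remaining lane-miles 137.4.
Remaining shares: Upper Interchange 710,125.33 → $710,130; North Annex 1,487,424.67 → $1,487,420.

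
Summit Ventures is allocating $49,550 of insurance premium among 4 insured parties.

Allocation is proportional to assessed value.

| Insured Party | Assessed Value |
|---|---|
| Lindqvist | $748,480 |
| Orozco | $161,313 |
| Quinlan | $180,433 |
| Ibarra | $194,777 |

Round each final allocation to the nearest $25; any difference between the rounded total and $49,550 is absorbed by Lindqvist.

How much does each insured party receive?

Lindqvist: $28,875; Orozco: $6,225; Quinlan: $6,950; Ibarra: $7,500

Assessed value total: 1,285,003.
Raw shares: Lindqvist 748,480/1,285,003 × $49,550 = 28,861.55; Orozco 161,313/1,285,003 × $49,550 = 6,220.26; Quinlan 180,433/1,285,003 × $49,550 = 6,957.54; Ibarra 194,777/1,285,003 × $49,550 = 7,510.64.
After rounding ($25): Lindqvist $28,850; Orozco $6,225; Quinlan $6,950; Ibarra $7,500. Sum = $49,525.
Difference $49,550 − $49,525 = +$25 applied to Lindqvist: Lindqvist becomes $28,875.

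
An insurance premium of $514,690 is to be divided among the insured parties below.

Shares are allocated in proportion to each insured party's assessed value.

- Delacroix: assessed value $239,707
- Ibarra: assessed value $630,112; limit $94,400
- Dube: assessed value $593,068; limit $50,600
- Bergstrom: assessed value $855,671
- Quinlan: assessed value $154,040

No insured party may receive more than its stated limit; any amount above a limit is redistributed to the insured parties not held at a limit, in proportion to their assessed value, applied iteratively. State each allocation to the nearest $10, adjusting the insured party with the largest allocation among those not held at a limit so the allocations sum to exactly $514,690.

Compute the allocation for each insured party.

Delacroix: $70,930; Ibarra: $94,400; Dube: $50,600; Bergstrom: $253,180; Quinlan: $45,580

Sum of assessed value: 2,472,598.
Unconstrained shares: Delacroix 49,896.83; Ibarra 131,162.58; Dube 123,451.60; Bergstrom 178,114.40; Quinlan 32,064.59.
Cap binds for Ibarra ($94,400), Dube ($50,600); residual $369,690 reallocated over remaining assessed value 1,249,418.
Remaining shares: Delacroix 70,926.85 → $70,930; Bergstrom 253,184.29 → $253,180; Quinlan 45,578.86 → $45,580.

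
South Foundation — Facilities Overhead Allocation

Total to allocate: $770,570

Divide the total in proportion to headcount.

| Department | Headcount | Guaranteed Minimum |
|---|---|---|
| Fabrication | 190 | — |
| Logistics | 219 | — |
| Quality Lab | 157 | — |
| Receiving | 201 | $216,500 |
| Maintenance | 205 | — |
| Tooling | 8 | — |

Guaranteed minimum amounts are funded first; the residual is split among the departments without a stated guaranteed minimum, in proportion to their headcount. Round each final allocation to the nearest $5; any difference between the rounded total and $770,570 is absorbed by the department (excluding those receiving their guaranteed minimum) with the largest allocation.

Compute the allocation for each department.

Fund the minimums — Receiving $216,500. Balance $554,070.
Balance split over remaining headcount 779: Fabrication 135,139.02 → $135,140; Logistics 155,765.51 → $155,765; Quality Lab 111,667.51 → $111,670; Maintenance 145,807.89 → $145,810; Tooling 5,690.06 → $5,690.
Rounding difference −$5 applied to Logistics → $155,760.

Fabrication: $135,140 | Logistics: $155,760 | Quality Lab: $111,670 | Receiving: $216,500 | Maintenance: $145,810 | Tooling: $5,690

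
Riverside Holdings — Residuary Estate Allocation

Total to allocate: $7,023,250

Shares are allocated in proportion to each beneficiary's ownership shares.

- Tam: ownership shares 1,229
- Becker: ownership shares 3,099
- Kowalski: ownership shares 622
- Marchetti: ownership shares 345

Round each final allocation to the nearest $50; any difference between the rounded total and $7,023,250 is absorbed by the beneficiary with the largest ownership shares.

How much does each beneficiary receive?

Tam: $1,630,150; Becker: $4,110,500; Kowalski: $825,000; Marchetti: $457,600

Total ownership shares = 1,229 + 3,099 + 622 + 345 = 5,295.
Raw shares: Tam 1,630,136.78; Becker 4,110,491.36; Kowalski 825,016.34; Marchetti 457,605.52.
After rounding ($50): Tam $1,630,150; Becker $4,110,500; Kowalski $825,000; Marchetti $457,600. Sum = $7,023,250.
Sum already equals the total — no adjustment.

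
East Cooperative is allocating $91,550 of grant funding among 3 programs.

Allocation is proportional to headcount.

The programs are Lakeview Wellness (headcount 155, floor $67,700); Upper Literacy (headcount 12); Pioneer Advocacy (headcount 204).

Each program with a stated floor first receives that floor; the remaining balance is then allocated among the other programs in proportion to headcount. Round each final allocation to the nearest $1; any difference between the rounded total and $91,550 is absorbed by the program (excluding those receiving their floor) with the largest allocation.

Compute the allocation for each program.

Minimums first: Lakeview Wellness $67,700. Residual $23,850.
Residual split over remaining headcount 216: Upper Literacy 1,325.00 → $1,325; Pioneer Advocacy 22,525.00 → $22,525.

Lakeview Wellness: $67,700 · Upper Literacy: $1,325 · Pioneer Advocacy: $22,525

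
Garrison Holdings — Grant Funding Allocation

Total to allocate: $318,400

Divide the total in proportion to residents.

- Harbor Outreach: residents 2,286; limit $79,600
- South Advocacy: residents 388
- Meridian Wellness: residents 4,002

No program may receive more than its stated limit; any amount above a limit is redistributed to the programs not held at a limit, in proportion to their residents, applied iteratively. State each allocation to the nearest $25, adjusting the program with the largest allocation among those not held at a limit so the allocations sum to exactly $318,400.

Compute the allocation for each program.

Total residents = 6,676.
Proportional shares (ignoring caps): Harbor Outreach 109,026.72; South Advocacy 18,504.97; Meridian Wellness 190,868.30.
Cap binds for Harbor Outreach ($79,600); remaining pool $238,800 reallocated over remaining residents 4,390.
Remaining shares: South Advocacy 21,105.79 → $21,100; Meridian Wellness 217,694.21 → $217,700.

Harbor Outreach: $79,600; South Advocacy: $21,100; Meridian Wellness: $217,700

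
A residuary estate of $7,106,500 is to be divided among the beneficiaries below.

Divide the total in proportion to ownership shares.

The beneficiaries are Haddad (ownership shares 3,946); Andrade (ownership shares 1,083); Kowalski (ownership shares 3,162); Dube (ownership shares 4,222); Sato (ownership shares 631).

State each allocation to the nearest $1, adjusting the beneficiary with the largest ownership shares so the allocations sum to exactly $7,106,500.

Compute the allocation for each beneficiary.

Total ownership shares = 3,946 + 1,083 + 3,162 + 4,222 + 631 = 13,044.
Unrounded shares: Haddad 2,149,819.76; Andrade 590,029.09; Kowalski 1,722,688.82; Dube 2,300,187.29; Sato 343,775.03.
At nearest $1: Haddad $2,149,820; Andrade $590,029; Kowalski $1,722,689; Dube $2,300,187; Sato $343,775. Sum = $7,106,500.
Rounded total matches; no reconciliation needed.

Haddad: $2,149,820; Andrade: $590,029; Kowalski: $1,722,689; Dube: $2,300,187; Sato: $343,775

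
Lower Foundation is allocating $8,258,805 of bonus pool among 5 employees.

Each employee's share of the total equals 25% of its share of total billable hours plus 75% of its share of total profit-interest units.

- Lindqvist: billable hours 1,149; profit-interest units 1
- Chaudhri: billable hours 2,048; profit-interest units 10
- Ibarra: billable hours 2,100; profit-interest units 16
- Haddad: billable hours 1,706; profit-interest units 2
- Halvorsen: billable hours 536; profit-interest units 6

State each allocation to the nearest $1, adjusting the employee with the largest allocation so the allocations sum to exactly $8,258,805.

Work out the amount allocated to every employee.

Lindqvist: $491,650 · Chaudhri: $2,330,628 · Ibarra: $3,406,717 · Haddad: $821,170 · Halvorsen: $1,208,640

Billable hours total 7,539; profit-interest units total 35.
Composite weights (25% billable hours + 75% profit-interest units): Lindqvist 0.0595; Chaudhri 0.2822; Ibarra 0.4125; Haddad 0.0994; Halvorsen 0.1463.
Proportional shares: Lindqvist 491,650.31; Chaudhri 2,330,628.42; Ibarra 3,406,715.98; Haddad 821,169.95; Halvorsen 1,208,640.34.
Rounded to nearest $1: Lindqvist $491,650; Chaudhri $2,330,628; Ibarra $3,406,716; Haddad $821,170; Halvorsen $1,208,640. Sum = $8,258,804.
Difference $8,258,805 − $8,258,804 = +$1 applied to largest allocation (Ibarra): Ibarra becomes $3,406,717.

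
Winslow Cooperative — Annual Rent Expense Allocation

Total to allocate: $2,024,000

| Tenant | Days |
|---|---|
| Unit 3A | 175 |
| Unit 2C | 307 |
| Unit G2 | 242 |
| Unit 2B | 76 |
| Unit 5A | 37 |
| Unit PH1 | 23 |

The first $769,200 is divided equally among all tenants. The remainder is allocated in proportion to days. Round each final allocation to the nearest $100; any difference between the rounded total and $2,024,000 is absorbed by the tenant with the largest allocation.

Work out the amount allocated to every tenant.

Unit 3A: $383,500 | Unit 2C: $576,100 | Unit G2: $481,300 | Unit 2B: $239,100 | Unit 5A: $182,200 | Unit PH1: $161,800

First tranche $769,200 split equally: $128,200 each.
Remainder $1,254,800 by days (total 860): Unit 3A 255,337.21 → $255,300; Unit 2C 447,934.42 → $447,900; Unit G2 353,094.88 → $353,100; Unit 2B 110,889.30 → $110,900; Unit 5A 53,985.58 → $54,000; Unit PH1 33,558.60 → $33,600.
Totals: Unit 3A $128,200 + $255,300 = $383,500; Unit 2C $128,200 + $447,900 = $576,100; Unit G2 $128,200 + $353,100 = $481,300; Unit 2B $128,200 + $110,900 = $239,100; Unit 5A $128,200 + $54,000 = $182,200; Unit PH1 $128,200 + $33,600 = $161,800.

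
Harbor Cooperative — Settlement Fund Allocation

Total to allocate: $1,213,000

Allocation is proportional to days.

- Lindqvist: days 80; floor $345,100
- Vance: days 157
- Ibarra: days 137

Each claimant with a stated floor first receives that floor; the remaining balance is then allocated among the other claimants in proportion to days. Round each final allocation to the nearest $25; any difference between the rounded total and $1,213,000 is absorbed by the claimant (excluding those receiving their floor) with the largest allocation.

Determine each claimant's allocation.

Lindqvist: $345,100 | Vance: $463,475 | Ibarra: $404,425

Guaranteed amounts: Lindqvist $345,100. Residual $867,900.
Residual split over remaining days 294: Vance 463,470.41 → $463,475; Ibarra 404,429.59 → $404,425.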